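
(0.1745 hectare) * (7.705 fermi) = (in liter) 1.345e-08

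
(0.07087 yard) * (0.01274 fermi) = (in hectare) 8.256e-23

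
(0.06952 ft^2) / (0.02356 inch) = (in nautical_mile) 0.005828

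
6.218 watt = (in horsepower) 0.008338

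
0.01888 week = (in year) 0.0003621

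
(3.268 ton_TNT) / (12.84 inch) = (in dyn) 4.193e+15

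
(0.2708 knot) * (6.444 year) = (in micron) 2.831e+13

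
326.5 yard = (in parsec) 9.675e-15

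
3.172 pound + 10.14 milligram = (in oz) 50.75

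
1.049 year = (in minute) 5.514e+05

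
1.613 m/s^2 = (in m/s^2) 1.613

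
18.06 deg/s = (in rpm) 3.01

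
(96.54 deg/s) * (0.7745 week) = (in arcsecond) 1.628e+11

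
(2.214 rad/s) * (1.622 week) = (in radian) 2.172e+06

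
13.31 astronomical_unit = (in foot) 6.533e+12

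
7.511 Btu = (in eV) 4.946e+22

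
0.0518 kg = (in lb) 0.1142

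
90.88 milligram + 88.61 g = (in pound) 0.1956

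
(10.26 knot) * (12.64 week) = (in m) 4.035e+07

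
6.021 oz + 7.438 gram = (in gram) 178.1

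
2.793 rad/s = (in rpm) 26.67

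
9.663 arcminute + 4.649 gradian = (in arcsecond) 1.564e+04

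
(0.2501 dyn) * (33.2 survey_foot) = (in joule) 2.531e-05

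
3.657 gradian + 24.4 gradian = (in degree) 25.25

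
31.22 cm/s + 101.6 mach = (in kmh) 1.245e+05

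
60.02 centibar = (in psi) 8.705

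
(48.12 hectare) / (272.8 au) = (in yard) 1.289e-08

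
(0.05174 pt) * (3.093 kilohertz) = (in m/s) 0.05646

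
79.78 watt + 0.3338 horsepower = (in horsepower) 0.4408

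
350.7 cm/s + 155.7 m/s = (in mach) 0.4676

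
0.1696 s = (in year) 5.378e-09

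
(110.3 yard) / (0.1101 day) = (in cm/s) 1.06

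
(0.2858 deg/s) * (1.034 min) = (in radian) 0.3095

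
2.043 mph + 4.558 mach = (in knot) 3019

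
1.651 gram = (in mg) 1651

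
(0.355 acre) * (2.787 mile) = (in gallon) 1.702e+09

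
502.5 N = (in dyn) 5.025e+07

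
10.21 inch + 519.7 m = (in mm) 5.2e+05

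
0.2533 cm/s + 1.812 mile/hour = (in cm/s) 81.26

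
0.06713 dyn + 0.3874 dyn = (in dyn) 0.4545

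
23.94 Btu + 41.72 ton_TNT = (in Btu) 1.654e+08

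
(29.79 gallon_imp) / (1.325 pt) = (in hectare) 0.02897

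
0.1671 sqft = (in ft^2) 0.1671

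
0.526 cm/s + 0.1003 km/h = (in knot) 0.06438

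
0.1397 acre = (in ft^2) 6085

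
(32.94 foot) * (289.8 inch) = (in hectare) 0.00739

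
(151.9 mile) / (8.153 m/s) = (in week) 0.04958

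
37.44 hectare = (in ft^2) 4.03e+06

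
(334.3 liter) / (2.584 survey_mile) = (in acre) 1.986e-08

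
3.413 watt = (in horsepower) 0.004577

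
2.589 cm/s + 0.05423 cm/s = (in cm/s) 2.643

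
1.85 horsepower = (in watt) 1380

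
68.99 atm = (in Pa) 6.99e+06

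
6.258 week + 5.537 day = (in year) 0.1352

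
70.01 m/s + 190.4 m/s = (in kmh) 937.5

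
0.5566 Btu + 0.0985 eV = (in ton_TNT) 1.404e-07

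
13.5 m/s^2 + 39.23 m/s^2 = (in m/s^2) 52.73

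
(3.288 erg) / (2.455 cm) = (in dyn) 1.339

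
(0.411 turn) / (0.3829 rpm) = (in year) 2.042e-06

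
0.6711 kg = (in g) 671.1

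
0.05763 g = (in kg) 5.763e-05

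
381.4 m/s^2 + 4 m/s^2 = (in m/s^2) 385.4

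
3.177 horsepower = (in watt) 2369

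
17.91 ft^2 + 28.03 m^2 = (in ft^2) 319.6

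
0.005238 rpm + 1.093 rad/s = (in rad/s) 1.094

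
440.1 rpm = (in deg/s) 2641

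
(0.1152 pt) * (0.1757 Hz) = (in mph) 1.597e-05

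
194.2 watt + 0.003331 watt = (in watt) 194.2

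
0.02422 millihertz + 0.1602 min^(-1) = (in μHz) 2694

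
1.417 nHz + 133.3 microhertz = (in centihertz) 0.01333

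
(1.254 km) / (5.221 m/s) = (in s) 240.2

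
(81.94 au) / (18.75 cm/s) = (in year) 2.073e+06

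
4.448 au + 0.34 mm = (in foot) 2.183e+12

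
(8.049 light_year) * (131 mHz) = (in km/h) 3.591e+16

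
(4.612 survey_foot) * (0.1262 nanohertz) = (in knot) 3.448e-10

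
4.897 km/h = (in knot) 2.644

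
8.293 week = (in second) 5.016e+06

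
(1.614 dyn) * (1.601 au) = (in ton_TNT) 0.0009239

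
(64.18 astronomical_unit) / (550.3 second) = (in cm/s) 1.745e+12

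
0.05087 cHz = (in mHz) 0.5087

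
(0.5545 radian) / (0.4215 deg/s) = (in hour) 0.02094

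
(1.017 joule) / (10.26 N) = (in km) 9.912e-05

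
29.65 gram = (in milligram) 2.965e+04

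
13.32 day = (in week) 1.903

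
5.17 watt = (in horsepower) 0.006933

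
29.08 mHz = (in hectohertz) 0.0002908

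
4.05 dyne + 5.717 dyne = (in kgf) 9.96e-06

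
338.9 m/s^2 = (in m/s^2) 338.9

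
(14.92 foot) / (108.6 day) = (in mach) 1.423e-09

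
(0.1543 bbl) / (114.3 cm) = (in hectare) 2.146e-06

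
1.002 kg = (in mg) 1.002e+06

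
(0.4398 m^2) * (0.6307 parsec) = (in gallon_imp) 1.883e+18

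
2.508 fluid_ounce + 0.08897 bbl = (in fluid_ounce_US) 480.8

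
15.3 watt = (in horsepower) 0.02052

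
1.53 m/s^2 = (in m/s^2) 1.53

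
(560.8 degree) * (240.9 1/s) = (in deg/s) 1.351e+05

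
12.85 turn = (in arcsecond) 1.665e+07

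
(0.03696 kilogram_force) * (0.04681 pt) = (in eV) 3.736e+13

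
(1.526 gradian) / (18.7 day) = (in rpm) 1.417e-07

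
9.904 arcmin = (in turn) 0.0004585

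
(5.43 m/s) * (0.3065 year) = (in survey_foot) 1.722e+08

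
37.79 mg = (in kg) 3.779e-05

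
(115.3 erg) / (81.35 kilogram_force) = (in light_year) 1.528e-24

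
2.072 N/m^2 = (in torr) 0.01554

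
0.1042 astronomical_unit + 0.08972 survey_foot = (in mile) 9.686e+06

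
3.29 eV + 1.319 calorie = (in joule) 5.519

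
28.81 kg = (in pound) 63.52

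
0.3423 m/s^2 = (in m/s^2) 0.3423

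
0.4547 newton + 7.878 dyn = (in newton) 0.4548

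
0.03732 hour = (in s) 134.4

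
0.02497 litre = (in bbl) 0.0001571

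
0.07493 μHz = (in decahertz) 7.493e-09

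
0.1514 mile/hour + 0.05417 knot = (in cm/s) 9.555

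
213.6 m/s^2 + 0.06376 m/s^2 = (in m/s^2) 213.7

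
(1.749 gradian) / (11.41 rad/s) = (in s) 0.002408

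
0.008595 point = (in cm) 0.0003032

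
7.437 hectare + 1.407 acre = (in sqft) 8.618e+05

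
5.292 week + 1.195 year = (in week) 67.6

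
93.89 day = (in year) 0.2572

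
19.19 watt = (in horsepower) 0.02573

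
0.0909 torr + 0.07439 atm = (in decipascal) 7.55e+04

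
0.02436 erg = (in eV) 1.52e+10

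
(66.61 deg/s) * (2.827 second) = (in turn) 0.5231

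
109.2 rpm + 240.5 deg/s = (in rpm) 149.3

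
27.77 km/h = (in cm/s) 771.4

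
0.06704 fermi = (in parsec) 2.173e-33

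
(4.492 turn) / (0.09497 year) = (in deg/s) 0.0005399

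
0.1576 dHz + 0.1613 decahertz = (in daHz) 0.1629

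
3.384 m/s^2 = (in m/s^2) 3.384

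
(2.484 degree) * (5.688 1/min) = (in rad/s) 0.00411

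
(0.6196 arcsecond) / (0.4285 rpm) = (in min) 1.116e-06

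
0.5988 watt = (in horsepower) 0.000803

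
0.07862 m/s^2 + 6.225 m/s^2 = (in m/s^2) 6.304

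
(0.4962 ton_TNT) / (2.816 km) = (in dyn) 7.373e+10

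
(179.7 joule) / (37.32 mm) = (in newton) 4815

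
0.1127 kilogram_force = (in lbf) 0.2485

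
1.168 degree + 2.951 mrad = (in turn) 0.003714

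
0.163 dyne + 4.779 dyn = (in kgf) 5.039e-06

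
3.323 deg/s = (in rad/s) 0.058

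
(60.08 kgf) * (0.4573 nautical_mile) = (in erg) 4.99e+12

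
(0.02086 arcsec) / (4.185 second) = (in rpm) 2.308e-07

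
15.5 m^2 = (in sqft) 166.8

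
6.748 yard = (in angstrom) 6.17e+10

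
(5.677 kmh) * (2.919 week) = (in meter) 2.784e+06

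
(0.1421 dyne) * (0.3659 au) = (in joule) 7.778e+04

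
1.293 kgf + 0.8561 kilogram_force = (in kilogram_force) 2.149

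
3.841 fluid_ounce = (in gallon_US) 0.03001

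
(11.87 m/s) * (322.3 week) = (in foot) 7.591e+09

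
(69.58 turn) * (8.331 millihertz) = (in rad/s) 3.642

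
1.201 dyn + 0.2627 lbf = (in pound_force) 0.2627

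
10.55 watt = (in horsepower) 0.01415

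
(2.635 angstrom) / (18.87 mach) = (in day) 4.747e-19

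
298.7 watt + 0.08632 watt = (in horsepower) 0.4007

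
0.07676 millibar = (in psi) 0.001113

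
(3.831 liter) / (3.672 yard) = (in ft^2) 0.01228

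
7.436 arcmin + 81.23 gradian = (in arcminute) 4394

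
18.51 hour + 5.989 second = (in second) 6.664e+04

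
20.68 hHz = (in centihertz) 2.068e+05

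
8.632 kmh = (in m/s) 2.398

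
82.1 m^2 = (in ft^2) 883.7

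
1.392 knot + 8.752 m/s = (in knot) 18.4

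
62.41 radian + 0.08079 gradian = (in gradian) 3973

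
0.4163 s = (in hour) 0.0001156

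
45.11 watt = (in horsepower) 0.06049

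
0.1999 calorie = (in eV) 5.22e+18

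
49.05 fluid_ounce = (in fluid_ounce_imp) 51.05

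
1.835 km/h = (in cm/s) 50.97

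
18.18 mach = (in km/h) 2.229e+04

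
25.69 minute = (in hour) 0.4282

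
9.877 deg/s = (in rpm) 1.646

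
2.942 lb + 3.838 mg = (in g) 1334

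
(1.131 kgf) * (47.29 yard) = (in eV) 2.993e+21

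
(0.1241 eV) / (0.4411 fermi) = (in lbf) 1.013e-05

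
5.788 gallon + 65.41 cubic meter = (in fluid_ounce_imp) 2.303e+06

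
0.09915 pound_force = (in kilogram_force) 0.04497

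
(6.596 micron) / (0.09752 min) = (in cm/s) 0.0001127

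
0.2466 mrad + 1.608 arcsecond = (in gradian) 0.0162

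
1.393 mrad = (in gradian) 0.08868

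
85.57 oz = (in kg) 2.426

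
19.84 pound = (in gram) 8999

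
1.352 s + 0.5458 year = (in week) 28.46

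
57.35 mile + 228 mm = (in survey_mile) 57.35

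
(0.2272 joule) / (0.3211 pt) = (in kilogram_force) 204.5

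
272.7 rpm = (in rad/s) 28.56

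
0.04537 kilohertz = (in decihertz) 453.7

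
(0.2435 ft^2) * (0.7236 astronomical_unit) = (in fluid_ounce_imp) 8.619e+13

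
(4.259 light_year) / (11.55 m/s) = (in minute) 5.814e+13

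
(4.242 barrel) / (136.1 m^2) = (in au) 3.312e-14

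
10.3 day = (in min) 1.483e+04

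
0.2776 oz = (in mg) 7870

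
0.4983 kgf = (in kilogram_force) 0.4983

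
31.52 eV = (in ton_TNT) 1.207e-27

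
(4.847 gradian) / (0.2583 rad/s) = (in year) 9.347e-09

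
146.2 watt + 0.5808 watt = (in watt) 146.8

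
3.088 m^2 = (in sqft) 33.24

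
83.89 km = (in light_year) 8.867e-12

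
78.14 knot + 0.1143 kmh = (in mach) 0.1182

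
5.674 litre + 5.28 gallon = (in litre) 25.66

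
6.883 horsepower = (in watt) 5133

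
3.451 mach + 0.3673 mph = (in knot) 2284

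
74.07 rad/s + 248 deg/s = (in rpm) 748.6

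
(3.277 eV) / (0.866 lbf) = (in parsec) 4.417e-36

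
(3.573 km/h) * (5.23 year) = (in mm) 1.637e+11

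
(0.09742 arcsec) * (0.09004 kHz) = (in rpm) 0.0004061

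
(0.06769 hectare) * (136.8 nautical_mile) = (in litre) 1.715e+11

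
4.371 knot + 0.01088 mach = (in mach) 0.01748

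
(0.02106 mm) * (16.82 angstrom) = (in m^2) 3.542e-14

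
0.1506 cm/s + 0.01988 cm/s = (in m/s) 0.001705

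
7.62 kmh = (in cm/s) 211.7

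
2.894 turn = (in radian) 18.18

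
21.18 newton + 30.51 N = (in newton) 51.69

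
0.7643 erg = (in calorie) 1.827e-08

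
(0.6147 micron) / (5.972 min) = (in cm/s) 1.716e-07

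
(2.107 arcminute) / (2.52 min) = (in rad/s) 4.054e-06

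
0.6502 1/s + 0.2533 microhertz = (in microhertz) 6.502e+05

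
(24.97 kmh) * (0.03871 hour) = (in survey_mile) 0.6006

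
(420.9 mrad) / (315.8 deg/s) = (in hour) 2.121e-05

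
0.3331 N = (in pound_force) 0.07488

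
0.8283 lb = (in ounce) 13.25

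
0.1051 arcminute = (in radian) 3.057e-05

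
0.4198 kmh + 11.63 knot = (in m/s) 6.1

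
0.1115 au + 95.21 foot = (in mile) 1.036e+07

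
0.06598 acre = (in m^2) 267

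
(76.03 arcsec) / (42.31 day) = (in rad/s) 1.008e-10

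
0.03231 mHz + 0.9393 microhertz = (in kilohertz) 3.325e-08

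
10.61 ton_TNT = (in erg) 4.439e+17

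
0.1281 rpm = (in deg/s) 0.7686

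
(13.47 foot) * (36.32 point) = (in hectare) 5.261e-06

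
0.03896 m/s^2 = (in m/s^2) 0.03896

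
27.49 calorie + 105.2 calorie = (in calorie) 132.7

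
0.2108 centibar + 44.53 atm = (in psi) 654.4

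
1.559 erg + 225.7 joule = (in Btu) 0.2139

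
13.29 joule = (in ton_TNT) 3.176e-09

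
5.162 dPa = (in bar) 5.162e-06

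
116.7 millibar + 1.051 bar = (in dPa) 1.168e+06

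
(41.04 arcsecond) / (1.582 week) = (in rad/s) 2.08e-10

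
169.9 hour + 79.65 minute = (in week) 1.019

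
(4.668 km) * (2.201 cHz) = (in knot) 199.7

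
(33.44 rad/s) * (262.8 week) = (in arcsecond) 1.096e+15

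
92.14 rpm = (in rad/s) 9.649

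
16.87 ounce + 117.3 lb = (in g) 5.368e+04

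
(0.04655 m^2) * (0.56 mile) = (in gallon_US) 1.108e+04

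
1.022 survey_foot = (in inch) 12.26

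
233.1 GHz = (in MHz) 2.331e+05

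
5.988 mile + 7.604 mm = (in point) 2.732e+07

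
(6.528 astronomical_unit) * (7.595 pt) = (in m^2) 2.617e+09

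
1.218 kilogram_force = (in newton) 11.94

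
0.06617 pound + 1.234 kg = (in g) 1264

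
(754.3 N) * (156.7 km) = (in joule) 1.182e+08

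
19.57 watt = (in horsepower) 0.02624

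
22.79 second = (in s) 22.79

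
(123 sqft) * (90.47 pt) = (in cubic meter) 0.3647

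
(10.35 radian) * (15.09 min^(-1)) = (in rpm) 24.86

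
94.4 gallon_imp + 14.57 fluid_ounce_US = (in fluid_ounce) 1.453e+04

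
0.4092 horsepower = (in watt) 305.1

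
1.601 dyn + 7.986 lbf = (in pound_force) 7.986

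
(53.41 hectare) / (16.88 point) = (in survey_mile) 5.573e+04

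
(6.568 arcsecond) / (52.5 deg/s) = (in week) 5.746e-11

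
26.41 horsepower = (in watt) 1.969e+04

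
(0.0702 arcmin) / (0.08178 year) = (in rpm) 7.561e-11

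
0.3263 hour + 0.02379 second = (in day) 0.0136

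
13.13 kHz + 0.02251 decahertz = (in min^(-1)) 7.878e+05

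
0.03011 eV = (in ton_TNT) 1.153e-30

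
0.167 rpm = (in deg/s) 1.002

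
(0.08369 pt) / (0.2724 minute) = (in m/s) 1.806e-06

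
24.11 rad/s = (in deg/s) 1381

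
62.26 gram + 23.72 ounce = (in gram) 734.7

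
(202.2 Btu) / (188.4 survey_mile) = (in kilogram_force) 0.07175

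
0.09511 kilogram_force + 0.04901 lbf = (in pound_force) 0.2587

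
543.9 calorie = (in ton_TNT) 5.439e-07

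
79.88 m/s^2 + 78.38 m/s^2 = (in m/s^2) 158.3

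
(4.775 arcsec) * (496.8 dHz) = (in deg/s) 0.0659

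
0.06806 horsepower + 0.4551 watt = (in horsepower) 0.06867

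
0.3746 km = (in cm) 3.746e+04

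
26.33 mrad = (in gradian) 1.676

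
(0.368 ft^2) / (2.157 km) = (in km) 1.585e-08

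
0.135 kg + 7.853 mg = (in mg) 1.35e+05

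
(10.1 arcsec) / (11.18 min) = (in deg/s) 4.182e-06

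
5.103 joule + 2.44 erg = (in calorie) 1.22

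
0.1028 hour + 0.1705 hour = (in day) 0.01139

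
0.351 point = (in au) 8.277e-16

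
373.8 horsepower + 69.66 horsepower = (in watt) 3.307e+05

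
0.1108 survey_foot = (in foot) 0.1108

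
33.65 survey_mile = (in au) 3.62e-07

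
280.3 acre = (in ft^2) 1.221e+07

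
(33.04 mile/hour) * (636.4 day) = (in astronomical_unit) 0.005429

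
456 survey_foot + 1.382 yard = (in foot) 460.1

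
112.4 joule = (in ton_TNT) 2.686e-08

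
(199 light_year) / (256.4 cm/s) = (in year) 2.328e+10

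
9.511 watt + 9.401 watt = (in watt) 18.91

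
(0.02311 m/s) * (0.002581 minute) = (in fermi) 3.579e+12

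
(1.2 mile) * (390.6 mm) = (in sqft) 8120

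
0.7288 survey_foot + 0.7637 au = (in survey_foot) 3.748e+11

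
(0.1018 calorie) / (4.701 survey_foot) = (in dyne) 2.973e+04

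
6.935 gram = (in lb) 0.01529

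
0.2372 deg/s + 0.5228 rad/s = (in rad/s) 0.5269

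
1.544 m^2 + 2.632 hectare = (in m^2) 2.632e+04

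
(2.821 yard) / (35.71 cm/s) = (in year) 2.291e-07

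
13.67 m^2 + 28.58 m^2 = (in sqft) 454.8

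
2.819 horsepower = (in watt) 2102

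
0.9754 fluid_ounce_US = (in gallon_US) 0.00762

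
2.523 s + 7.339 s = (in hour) 0.002739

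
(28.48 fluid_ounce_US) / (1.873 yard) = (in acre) 1.215e-07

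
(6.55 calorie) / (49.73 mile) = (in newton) 0.0003424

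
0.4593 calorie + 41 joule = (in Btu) 0.04068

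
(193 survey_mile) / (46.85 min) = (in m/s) 110.5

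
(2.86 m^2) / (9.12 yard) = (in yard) 0.3751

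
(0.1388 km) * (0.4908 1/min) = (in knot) 2.207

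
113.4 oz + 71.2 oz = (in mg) 5.233e+06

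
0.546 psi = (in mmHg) 28.24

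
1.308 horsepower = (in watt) 975.4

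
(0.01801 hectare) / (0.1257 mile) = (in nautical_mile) 0.0004807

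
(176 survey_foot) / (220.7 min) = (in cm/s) 0.4051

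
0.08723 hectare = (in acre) 0.2156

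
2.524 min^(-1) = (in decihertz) 0.4207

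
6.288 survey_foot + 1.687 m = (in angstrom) 3.604e+10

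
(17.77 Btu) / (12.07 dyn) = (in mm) 1.553e+11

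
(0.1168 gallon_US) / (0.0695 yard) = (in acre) 1.719e-06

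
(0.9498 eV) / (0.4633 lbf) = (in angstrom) 7.384e-10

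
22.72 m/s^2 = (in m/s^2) 22.72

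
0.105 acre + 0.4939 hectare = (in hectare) 0.5364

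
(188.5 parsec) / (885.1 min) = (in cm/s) 1.095e+16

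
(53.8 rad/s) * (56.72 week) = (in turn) 2.937e+08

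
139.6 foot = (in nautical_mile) 0.02298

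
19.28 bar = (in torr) 1.446e+04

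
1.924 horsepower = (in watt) 1435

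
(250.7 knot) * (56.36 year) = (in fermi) 2.292e+26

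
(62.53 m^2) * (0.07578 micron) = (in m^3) 4.739e-06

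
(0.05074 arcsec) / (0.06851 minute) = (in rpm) 5.715e-07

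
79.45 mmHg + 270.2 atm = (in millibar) 2.739e+05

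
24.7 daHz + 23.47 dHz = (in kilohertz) 0.2493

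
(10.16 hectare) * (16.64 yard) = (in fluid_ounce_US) 5.227e+10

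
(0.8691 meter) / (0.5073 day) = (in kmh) 7.138e-05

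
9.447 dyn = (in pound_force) 2.124e-05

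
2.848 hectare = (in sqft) 3.066e+05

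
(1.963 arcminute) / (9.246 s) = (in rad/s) 6.176e-05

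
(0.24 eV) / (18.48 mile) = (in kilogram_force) 1.318e-25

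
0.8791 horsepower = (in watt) 655.5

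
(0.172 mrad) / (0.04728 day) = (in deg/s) 2.412e-06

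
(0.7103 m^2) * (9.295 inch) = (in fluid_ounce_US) 5671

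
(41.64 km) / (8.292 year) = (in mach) 4.677e-07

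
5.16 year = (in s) 1.627e+08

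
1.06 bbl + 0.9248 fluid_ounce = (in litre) 168.6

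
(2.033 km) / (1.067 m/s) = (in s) 1905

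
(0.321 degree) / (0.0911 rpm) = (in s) 0.5873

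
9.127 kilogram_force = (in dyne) 8.951e+06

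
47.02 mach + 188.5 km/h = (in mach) 47.17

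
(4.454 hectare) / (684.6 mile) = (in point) 114.6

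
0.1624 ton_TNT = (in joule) 6.795e+08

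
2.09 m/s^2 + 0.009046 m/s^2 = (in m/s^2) 2.099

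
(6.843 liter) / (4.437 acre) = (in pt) 0.00108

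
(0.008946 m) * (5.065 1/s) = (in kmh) 0.1631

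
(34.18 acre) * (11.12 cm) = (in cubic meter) 1.538e+04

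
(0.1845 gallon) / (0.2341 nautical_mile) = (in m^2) 1.611e-06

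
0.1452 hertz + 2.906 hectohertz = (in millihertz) 2.907e+05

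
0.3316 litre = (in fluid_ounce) 11.21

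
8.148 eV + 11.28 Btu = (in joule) 1.19e+04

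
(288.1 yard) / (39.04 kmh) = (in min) 0.4049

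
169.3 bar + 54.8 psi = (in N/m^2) 1.731e+07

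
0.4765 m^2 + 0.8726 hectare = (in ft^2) 9.393e+04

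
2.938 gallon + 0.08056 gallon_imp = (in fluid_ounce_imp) 404.3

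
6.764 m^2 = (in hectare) 0.0006764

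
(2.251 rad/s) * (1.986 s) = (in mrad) 4470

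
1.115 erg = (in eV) 6.959e+11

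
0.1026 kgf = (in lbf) 0.2262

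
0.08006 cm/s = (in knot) 0.001556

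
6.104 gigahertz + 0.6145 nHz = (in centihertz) 6.104e+11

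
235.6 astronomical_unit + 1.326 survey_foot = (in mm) 3.525e+16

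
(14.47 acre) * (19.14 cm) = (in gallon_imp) 2.465e+06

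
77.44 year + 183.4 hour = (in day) 2.827e+04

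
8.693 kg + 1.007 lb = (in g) 9150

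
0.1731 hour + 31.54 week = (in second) 1.908e+07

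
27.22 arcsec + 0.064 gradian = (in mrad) 1.137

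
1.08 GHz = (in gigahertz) 1.08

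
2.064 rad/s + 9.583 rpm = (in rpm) 29.29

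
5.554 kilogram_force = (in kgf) 5.554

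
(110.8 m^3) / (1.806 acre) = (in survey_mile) 9.42e-06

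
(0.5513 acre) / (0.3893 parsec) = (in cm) 1.857e-11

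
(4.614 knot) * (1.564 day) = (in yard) 3.508e+05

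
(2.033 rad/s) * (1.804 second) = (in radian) 3.668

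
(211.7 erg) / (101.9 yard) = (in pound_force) 5.108e-08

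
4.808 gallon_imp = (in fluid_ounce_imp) 769.3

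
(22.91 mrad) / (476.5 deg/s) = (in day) 3.188e-08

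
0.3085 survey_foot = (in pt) 266.5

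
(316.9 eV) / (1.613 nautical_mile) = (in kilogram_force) 1.733e-21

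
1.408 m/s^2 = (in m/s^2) 1.408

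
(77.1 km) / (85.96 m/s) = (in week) 0.001483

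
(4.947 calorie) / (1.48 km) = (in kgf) 0.001426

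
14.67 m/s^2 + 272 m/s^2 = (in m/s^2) 286.7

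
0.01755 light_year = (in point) 4.707e+17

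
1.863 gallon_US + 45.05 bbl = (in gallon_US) 1894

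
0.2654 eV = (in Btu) 4.03e-23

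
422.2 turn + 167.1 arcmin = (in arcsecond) 5.472e+08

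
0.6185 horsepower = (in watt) 461.2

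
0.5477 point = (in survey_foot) 0.0006339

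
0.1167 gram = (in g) 0.1167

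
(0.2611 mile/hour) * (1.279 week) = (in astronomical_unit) 6.035e-07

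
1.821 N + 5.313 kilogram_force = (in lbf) 12.12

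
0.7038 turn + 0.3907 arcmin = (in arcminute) 1.52e+04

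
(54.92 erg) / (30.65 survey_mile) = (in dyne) 1.113e-05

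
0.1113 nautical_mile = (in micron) 2.061e+08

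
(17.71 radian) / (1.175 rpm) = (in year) 4.564e-06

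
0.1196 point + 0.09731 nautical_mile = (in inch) 7095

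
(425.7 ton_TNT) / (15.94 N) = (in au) 0.7469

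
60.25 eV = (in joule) 9.653e-18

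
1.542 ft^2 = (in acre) 3.54e-05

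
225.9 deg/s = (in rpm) 37.65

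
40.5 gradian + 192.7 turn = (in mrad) 1.211e+06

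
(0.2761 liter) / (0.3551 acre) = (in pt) 0.0005446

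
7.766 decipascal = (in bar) 7.766e-06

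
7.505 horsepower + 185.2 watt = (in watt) 5782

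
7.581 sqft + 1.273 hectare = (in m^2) 1.273e+04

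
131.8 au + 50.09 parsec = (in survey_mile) 9.604e+14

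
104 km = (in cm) 1.04e+07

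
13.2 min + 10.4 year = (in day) 3796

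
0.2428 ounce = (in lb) 0.01517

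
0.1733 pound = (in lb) 0.1733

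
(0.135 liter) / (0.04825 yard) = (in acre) 7.561e-07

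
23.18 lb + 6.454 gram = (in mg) 1.052e+07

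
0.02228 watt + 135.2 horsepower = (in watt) 1.008e+05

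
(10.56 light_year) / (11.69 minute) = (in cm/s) 1.424e+16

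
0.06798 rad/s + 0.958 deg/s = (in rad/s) 0.0847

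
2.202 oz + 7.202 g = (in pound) 0.1535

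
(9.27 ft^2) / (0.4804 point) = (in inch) 2.001e+05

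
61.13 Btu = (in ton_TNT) 1.541e-05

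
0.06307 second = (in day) 7.3e-07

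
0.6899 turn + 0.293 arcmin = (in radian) 4.335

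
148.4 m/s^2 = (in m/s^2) 148.4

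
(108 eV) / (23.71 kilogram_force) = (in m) 7.442e-20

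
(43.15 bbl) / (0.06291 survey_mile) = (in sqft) 0.7294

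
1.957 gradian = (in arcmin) 105.7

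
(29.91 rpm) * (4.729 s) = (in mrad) 1.481e+04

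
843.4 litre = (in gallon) 222.8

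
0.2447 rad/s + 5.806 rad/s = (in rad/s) 6.051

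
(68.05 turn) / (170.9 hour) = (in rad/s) 0.000695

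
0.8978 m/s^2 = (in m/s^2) 0.8978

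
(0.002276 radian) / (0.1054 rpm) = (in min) 0.003437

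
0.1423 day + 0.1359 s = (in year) 0.0003899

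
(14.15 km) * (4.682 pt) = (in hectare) 0.002337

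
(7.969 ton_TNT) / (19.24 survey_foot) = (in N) 5.686e+09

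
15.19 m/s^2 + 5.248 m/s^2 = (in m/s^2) 20.44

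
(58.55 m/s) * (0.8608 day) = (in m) 4.355e+06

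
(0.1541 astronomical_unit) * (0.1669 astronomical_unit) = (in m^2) 5.756e+20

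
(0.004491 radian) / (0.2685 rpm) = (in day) 1.849e-06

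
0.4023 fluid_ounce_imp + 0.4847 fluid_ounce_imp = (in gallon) 0.006658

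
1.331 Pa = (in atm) 1.314e-05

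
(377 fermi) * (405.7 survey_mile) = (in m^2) 2.461e-07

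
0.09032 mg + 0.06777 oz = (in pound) 0.004236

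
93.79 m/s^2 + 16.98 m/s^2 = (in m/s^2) 110.8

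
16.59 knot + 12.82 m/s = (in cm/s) 2135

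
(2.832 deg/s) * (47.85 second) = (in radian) 2.365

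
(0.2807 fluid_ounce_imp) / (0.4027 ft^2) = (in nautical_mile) 1.151e-07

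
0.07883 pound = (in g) 35.76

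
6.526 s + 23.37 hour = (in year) 0.002668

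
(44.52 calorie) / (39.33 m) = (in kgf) 0.483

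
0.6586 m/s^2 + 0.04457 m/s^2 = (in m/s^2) 0.7032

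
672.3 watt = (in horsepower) 0.9016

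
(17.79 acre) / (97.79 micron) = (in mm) 7.362e+11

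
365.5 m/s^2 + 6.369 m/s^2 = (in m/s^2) 371.9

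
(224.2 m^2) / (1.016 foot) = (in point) 2.052e+06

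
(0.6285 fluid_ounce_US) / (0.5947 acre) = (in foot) 2.534e-08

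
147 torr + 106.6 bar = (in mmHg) 8.01e+04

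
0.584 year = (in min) 3.07e+05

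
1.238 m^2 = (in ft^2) 13.33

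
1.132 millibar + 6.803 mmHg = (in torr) 7.652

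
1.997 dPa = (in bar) 1.997e-06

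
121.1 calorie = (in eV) 3.162e+21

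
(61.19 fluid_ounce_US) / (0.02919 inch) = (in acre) 0.0006031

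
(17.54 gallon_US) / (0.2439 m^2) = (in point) 771.7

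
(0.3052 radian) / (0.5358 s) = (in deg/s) 32.64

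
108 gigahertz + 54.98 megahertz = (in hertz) 1.081e+11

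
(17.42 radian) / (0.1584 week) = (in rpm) 0.001736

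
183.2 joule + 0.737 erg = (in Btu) 0.1736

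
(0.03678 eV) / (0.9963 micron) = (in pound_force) 1.33e-15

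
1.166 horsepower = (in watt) 869.5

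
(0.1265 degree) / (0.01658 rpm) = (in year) 4.032e-08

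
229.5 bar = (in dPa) 2.295e+08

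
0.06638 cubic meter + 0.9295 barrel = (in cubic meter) 0.2142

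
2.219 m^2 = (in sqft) 23.89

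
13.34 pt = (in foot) 0.01544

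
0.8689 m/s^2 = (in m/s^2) 0.8689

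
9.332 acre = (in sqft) 4.065e+05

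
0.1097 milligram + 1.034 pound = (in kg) 0.469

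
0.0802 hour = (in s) 288.7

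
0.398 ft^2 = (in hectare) 3.698e-06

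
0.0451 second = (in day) 5.22e-07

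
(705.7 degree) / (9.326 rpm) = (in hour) 0.003503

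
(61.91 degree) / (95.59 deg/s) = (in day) 7.496e-06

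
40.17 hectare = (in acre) 99.26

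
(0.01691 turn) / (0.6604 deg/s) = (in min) 0.1536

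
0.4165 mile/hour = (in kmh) 0.6703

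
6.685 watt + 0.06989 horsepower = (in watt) 58.8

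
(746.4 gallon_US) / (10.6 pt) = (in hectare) 0.07556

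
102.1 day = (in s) 8.821e+06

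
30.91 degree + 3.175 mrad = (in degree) 31.09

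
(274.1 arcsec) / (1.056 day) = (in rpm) 1.391e-07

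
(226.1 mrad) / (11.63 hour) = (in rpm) 5.157e-05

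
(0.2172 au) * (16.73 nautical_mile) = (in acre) 2.488e+11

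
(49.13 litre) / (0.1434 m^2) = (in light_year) 3.621e-17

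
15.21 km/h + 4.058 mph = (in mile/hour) 13.51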